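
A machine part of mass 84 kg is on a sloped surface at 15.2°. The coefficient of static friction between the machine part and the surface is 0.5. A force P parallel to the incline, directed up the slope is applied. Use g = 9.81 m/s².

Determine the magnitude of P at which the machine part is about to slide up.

At impending motion up the slope, friction acts down-slope at its limit: f = μ_s N.
P is parallel to the surface, so N = m g cos θ = 795 N.
Along the incline: P = m g sin θ + μ_s N = 216 + 0.5×795 = 614 N.

P ≈ 614 N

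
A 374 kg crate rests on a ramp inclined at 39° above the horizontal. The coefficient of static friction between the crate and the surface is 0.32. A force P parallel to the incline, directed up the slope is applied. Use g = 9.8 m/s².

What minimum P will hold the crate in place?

The crate tends to slide down (tan θ > μ_s), so at the point of impending slip friction acts up-slope at its limit: f = μ_s N.
P is parallel to the surface, so N = m g cos θ = 2850 N.
Along the incline: P + μ_s N = m g sin θ, so P = 2310 − 0.32×2850 = 1400 N.

P_min ≈ 1400 N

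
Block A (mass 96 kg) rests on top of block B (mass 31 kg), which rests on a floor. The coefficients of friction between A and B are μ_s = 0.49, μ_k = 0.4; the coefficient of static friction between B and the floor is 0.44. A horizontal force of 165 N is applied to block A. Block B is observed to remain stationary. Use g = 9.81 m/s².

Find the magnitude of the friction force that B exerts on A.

Between the blocks, N₁ = m_A g = 941.8 N.
Maximum static friction on A from B: μ_s N₁ = 0.49×941.8 = 461.5 N.
P = 165 N is within that limit, so A and B move together (both at rest); the A–B friction is simply f₁ = P = 165 N.
By Newton's third law B feels 165 N forward from A. With B stationary, the floor's static friction on B balances it: f₂ = 165 N (well within μ_s(m_A+m_B)g = 548.2 N).

f ≈ 165 N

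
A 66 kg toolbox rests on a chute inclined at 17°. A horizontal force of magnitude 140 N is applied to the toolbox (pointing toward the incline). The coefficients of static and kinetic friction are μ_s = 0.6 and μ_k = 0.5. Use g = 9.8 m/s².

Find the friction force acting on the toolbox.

f ≈ 55.2 N (up the incline)

Normal direction: N = m g cos θ + P sin θ = 659.5 N.
Parallel to the incline: P cos θ − m g sin θ = 133.9 − 189.1 = -55.22 N; the friction needed to balance this is 55.22 N acting up the slope.
Maximum static friction: μ_s N = 0.6 × 659.5 = 395.7 N.
Since 55.22 N is within the 395.7 N limit, the toolbox stays put and friction is exactly 55.2 N.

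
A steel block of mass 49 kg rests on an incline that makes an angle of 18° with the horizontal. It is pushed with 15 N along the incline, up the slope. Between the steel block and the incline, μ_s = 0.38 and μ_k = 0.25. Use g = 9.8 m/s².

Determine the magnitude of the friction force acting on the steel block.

f ≈ 133 N (up the incline)

Normal force: N = m g cos θ = 49 × 9.8 × cos 18° = 456.7 N.
The friction needed for equilibrium is m g sin θ − P = 148.4 − 15 = 133.4 N, measured positive up-slope.
Maximum static friction available: μ_s N = 0.38 × 456.7 = 173.5 N.
Since |133.4| ≤ 173.5 N, the steel block remains in static equilibrium and friction takes exactly the required value.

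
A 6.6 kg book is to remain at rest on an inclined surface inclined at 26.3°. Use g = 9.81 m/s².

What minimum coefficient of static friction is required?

μ_s,min ≈ 0.494

At the slip threshold m g sin θ = μ_s m g cos θ, so μ_s,min = tan θ.
μ_s,min = tan 26.3° = 0.494.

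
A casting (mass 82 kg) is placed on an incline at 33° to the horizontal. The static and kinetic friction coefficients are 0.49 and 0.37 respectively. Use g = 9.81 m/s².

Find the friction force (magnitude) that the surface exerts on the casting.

The normal reaction is N = m g cos θ = 674.6 N.
For equilibrium along the incline, friction must balance the weight component: f = m g sin θ = 438.1 N up the slope.
Maximum static friction available: μ_s N = 0.49 × 674.6 = 330.6 N.
Since |438.1| > 330.6 N, static friction cannot hold it; the casting slides down the incline and kinetic friction applies: f = μ_k N = 0.37 × 674.6 = 250 N.

f ≈ 250 N (up the incline)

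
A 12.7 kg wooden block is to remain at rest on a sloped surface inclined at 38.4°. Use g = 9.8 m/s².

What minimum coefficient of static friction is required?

μ_s,min ≈ 0.793

At the slip threshold m g sin θ = μ_s m g cos θ, so μ_s,min = tan θ.
μ_s,min = tan 38.4° = 0.793.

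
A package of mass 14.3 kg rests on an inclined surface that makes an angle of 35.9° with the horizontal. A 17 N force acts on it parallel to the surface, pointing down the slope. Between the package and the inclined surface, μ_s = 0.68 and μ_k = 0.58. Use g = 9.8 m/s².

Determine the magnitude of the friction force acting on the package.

Perpendicular to the surface, N = m g cos θ = 14.3·9.8·cos 35.9° = 113.5 N.
The friction needed for equilibrium is m g sin θ + P = 82.17 + 17 = 99.17 N, measured positive up-slope.
Static friction can supply at most μ_s N = 77.19 N.
|99.17| exceeds 77.19 N, so the package slips down-slope; friction is kinetic, f = μ_k N = 0.58×113.5 = 65.8 N.

f ≈ 65.8 N (up the incline)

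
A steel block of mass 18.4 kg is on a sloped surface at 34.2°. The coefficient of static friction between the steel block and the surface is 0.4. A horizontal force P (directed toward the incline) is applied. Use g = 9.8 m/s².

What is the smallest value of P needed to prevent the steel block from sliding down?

The steel block tends to slide down (tan θ > μ_s), so at the point of impending slip friction acts up-slope at its limit: f = μ_s N.
Perpendicular to the incline: N = m g cos θ + P sin θ.
Along the incline: P cos θ + μ_s N = m g sin θ, i.e. P cos θ + μ_s (m g cos θ + P sin θ) = m g sin θ.
Solving, P (cos θ + μ_s sin θ) = m g (sin θ − μ_s cos θ), so P = 180×0.2313/1.052 = 39.6 N.

P_min ≈ 39.6 N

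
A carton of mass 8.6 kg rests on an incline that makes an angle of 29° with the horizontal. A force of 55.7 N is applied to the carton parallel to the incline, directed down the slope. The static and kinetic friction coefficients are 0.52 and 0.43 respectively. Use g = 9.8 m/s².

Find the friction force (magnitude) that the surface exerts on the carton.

f ≈ 31.7 N (up the incline)

Perpendicular to the surface, N = m g cos θ = 8.6·9.8·cos 29° = 73.71 N.
The friction needed for equilibrium is m g sin θ + P = 40.86 + 55.7 = 96.56 N, measured positive up-slope.
The static-friction ceiling is μ_s N = 0.52 × 73.71 = 38.33 N.
|96.56| exceeds 38.33 N, so the carton slips down-slope; friction is kinetic, f = μ_k N = 0.43×73.71 = 31.7 N.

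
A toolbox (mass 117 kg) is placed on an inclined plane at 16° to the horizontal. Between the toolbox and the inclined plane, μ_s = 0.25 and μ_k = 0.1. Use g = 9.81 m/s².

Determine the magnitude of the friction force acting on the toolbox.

Perpendicular to the surface, N = m g cos θ = 117·9.81·cos 16° = 1103 N.
For equilibrium along the incline, friction must balance the weight component: f = m g sin θ = 316.4 N up the slope.
Maximum static friction available: μ_s N = 0.25 × 1103 = 275.8 N.
Since |316.4| > 275.8 N, static friction cannot hold it; the toolbox slides down the incline and kinetic friction applies: f = μ_k N = 0.1 × 1103 = 110 N.

f ≈ 110 N (up the incline)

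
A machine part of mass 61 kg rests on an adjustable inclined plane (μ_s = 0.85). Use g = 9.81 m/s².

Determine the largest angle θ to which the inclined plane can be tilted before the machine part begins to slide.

At the slip threshold, m g sin θ = μ_s · m g cos θ, so tan θ = μ_s.
θ_max = arctan(0.85) = 40.4°.

θ_max ≈ 40.4°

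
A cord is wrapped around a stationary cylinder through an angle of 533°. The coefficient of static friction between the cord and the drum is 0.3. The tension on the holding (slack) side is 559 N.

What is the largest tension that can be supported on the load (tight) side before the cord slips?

T_max ≈ 9110 N

At impending slip the capstan equation gives T₂/T₁ = e^{μβ} with β in radians.
β = 533° × π/180 = 9.303 rad.
e^{μβ} = e^{0.3×9.303} = 16.29.
T₂ = T₁ · e^{μβ} = 559 × 16.29 = 9110 N.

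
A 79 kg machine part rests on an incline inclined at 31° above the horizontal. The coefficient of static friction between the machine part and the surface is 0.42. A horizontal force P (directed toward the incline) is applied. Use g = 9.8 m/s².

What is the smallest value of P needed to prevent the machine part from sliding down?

P_min ≈ 112 N

The machine part tends to slide down (tan θ > μ_s), so at the point of impending slip friction acts up-slope at its limit: f = μ_s N.
Perpendicular to the incline: N = m g cos θ + P sin θ.
Along the incline: P cos θ + μ_s N = m g sin θ, i.e. P cos θ + μ_s (m g cos θ + P sin θ) = m g sin θ.
Solving, P (cos θ + μ_s sin θ) = m g (sin θ − μ_s cos θ), so P = 774×0.155/1.073 = 112 N.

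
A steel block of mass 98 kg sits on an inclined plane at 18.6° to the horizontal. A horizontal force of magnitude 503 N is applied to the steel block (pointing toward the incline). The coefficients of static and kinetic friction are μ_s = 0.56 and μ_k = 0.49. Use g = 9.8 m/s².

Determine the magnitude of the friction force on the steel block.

f ≈ 170 N (down the incline)

The horizontal push has a component P sin θ into the surface, so N = m g cos θ + P sin θ = 910.2 + 160.4 = 1071 N.
Along the incline, the net driving force (taking up-slope positive) is P cos θ − m g sin θ = 476.7 − 306.3 = 170.4 N, so equilibrium requires friction f = -170.4 N (down-slope).
The limit of static friction is μ_s N = 599.6 N.
|f_req| = 170.4 ≤ 599.6 N → the steel block is in equilibrium; friction equals the required value.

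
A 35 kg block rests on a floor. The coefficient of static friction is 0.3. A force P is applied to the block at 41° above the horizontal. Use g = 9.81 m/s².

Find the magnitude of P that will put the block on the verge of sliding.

P ≈ 108 N

N = m g − P sin α (the pull lifts the block).
At impending slip, P cos α = μ_s N = μ_s (m g − P sin α).
Solving: P (cos α + μ_s sin α) = μ_s m g → P = 0.3×343/(cos 41° + 0.3 sin 41°) = 103/0.9515 = 108 N.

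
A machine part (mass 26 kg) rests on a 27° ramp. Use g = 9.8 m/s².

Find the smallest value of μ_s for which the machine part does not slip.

At the slip threshold m g sin θ = μ_s m g cos θ, so μ_s,min = tan θ.
μ_s,min = tan 27° = 0.51.

μ_s,min ≈ 0.51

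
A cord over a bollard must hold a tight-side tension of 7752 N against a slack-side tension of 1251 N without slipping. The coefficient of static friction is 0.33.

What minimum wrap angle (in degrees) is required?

T₂/T₁ = e^{μβ} → β = ln(T₂/T₁)/μ.
β = ln(7752/1251)/0.33 = 1.824/0.33 = 5.527 rad.
In degrees: β = 5.527 × 180/π = 317°.

β_min ≈ 317°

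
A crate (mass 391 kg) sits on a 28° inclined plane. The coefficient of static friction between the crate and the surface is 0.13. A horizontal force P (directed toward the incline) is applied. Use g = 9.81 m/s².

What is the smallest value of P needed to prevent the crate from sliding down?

P_min ≈ 1440 N

The crate tends to slide down (tan θ > μ_s), so at the point of impending slip friction acts up-slope at its limit: f = μ_s N.
Perpendicular to the incline: N = m g cos θ + P sin θ.
Along the incline: P cos θ + μ_s N = m g sin θ, i.e. P cos θ + μ_s (m g cos θ + P sin θ) = m g sin θ.
Solving, P (cos θ + μ_s sin θ) = m g (sin θ − μ_s cos θ), so P = 3840×0.3547/0.944 = 1440 N.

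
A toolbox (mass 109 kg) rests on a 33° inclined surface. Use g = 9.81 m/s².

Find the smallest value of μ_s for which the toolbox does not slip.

At the slip threshold m g sin θ = μ_s m g cos θ, so μ_s,min = tan θ.
μ_s,min = tan 33° = 0.649.

μ_s,min ≈ 0.649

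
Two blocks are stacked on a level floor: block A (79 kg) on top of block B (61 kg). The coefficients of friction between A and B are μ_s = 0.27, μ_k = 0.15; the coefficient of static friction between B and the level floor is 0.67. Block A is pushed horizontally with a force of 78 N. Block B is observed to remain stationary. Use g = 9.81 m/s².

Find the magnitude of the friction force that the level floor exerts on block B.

f ≈ 78 N

Between the blocks, N₁ = m_A g = 775 N.
Maximum static friction on A from B: μ_s N₁ = 0.27×775 = 209.2 N.
P = 78 N is within that limit, so A and B move together (both at rest); the A–B friction is simply f₁ = P = 78 N.
By Newton's third law B feels 78 N forward from A. With B stationary, the floor's static friction on B balances it: f₂ = 78 N (well within μ_s(m_A+m_B)g = 920.2 N).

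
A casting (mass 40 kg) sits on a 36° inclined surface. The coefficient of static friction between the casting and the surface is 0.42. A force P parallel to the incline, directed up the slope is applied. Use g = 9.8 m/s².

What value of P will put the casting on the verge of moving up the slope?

At impending motion up the slope, friction acts down-slope at its limit: f = μ_s N.
P is parallel to the surface, so N = m g cos θ = 317 N.
Along the incline: P = m g sin θ + μ_s N = 230 + 0.42×317 = 364 N.

P ≈ 364 N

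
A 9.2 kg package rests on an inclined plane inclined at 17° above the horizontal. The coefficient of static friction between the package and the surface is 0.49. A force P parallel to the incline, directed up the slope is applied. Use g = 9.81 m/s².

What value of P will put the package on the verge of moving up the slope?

At impending motion up the slope, friction acts down-slope at its limit: f = μ_s N.
P is parallel to the surface, so N = m g cos θ = 86.3 N.
Along the incline: P = m g sin θ + μ_s N = 26.4 + 0.49×86.3 = 68.7 N.

P ≈ 68.7 N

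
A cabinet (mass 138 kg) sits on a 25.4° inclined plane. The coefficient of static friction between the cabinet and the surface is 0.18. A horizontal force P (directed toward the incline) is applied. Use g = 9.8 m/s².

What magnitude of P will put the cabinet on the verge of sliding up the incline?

At impending motion up the slope, friction acts down-slope at its limit: f = μ_s N.
Perpendicular to the incline: N = m g cos θ + P sin θ.
Along the incline: P cos θ = m g sin θ + μ_s N = m g sin θ + μ_s (m g cos θ + P sin θ).
Solving, P (cos θ − μ_s sin θ) = m g (sin θ + μ_s cos θ), so P = 138×9.8×(sin 25.4° + 0.18 cos 25.4°)/(cos 25.4° − 0.18 sin 25.4°) = 1350×0.5915/0.8261 = 968 N.

P ≈ 968 N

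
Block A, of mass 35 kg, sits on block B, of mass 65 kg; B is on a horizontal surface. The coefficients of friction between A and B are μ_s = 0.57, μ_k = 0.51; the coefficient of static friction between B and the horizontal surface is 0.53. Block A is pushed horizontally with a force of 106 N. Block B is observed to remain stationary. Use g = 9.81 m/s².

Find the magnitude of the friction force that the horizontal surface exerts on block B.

Between the blocks, N₁ = m_A g = 343.4 N.
Maximum static friction on A from B: μ_s N₁ = 0.57×343.4 = 195.7 N.
P = 106 N is within that limit, so A and B move together (both at rest); the A–B friction is simply f₁ = P = 106 N.
By Newton's third law B feels 106 N forward from A. With B stationary, the floor's static friction on B balances it: f₂ = 106 N (well within μ_s(m_A+m_B)g = 519.9 N).

f ≈ 106 N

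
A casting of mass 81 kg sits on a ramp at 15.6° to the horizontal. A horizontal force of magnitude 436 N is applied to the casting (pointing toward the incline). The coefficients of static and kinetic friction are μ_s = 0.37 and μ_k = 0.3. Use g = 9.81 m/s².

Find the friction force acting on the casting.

Resolve perpendicular to the incline: N = m g cos θ + P sin θ = 81×9.81×cos 15.6° + 436×sin 15.6° = 882.6 N.
Along the incline, the net driving force (taking up-slope positive) is P cos θ − m g sin θ = 419.9 − 213.7 = 206.3 N, so equilibrium requires friction f = -206.3 N (down-slope).
Maximum static friction: μ_s N = 0.37 × 882.6 = 326.6 N.
|f_req| = 206.3 ≤ 326.6 N → the casting is in equilibrium; friction equals the required value.

f ≈ 206 N (down the incline)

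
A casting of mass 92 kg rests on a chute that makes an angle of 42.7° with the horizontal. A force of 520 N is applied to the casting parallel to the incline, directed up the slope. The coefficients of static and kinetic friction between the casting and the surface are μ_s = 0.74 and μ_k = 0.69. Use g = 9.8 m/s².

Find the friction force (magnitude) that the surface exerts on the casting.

f ≈ 91.4 N (up the incline)

Normal force: N = m g cos θ = 92 × 9.8 × cos 42.7° = 662.6 N.
For equilibrium along the incline the friction force must supply f = m g sin θ − P = 611.4 − 520 = 91.43 N (positive meaning up-slope).
Static friction can supply at most μ_s N = 490.3 N.
Since |91.43| ≤ 490.3 N, the casting remains in static equilibrium and friction takes exactly the required value.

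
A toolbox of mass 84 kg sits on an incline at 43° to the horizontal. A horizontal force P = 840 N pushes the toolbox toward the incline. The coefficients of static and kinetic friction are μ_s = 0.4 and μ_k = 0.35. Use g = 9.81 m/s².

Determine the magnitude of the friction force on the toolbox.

Resolve perpendicular to the incline: N = m g cos θ + P sin θ = 84×9.81×cos 43° + 840×sin 43° = 1176 N.
Parallel to the incline: P cos θ − m g sin θ = 614.3 − 562 = 52.34 N; the friction needed to balance this is 52.34 N acting down the slope.
Maximum static friction: μ_s N = 0.4 × 1176 = 470.2 N.
|f_req| = 52.34 ≤ 470.2 N → the toolbox is in equilibrium; friction equals the required value.

f ≈ 52.3 N (down the incline)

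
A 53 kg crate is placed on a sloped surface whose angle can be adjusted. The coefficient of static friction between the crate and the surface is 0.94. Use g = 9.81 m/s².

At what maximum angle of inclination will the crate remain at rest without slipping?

At the slip threshold, m g sin θ = μ_s · m g cos θ, so tan θ = μ_s.
θ_max = arctan(0.94) = 43.2°.

θ_max ≈ 43.2°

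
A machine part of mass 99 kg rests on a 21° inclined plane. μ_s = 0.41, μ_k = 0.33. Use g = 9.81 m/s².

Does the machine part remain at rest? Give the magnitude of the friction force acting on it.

f ≈ 348 N

N = m g cos θ = 907 N.
Down-slope weight component: m g sin θ = 348 N.
μ_s N = 372 N.
348 ≤ 372 N, so it stays put; friction = 348 N.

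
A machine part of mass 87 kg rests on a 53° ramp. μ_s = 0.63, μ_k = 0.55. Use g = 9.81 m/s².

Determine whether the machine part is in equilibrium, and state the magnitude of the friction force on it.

f ≈ 282 N

N = m g cos θ = 514 N.
Down-slope weight component: m g sin θ = 682 N.
μ_s N = 324 N.
682 > 324 N, so it slides; kinetic friction f = μ_k N = 0.55×514 = 282 N.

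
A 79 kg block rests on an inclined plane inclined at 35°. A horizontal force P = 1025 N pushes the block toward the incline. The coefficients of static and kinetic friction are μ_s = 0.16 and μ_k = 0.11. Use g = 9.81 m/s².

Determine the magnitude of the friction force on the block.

f ≈ 135 N (down the incline)

Resolve perpendicular to the incline: N = m g cos θ + P sin θ = 79×9.81×cos 35° + 1025×sin 35° = 1223 N.
Along the incline, the net driving force (taking up-slope positive) is P cos θ − m g sin θ = 839.6 − 444.5 = 395.1 N, so equilibrium requires friction f = -395.1 N (down-slope).
The limit of static friction is μ_s N = 195.6 N.
The required 395.1 N exceeds the static limit, so the block slides up-slope and f = μ_k N = 0.11×1223 = 135 N.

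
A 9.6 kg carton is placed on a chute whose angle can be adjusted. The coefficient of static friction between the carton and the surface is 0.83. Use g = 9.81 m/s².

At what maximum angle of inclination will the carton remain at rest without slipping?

At the slip threshold, m g sin θ = μ_s · m g cos θ, so tan θ = μ_s.
θ_max = arctan(0.83) = 39.7°.

θ_max ≈ 39.7°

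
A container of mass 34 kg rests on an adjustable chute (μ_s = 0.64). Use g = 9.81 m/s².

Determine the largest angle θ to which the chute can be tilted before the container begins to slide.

At the slip threshold, m g sin θ = μ_s · m g cos θ, so tan θ = μ_s.
θ_max = arctan(0.64) = 32.6°.

θ_max ≈ 32.6°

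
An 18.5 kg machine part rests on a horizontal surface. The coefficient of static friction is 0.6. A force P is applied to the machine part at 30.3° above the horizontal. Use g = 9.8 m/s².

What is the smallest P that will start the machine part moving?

P ≈ 93.3 N

N = m g − P sin α (the pull lifts the machine part).
At impending slip, P cos α = μ_s N = μ_s (m g − P sin α).
Solving: P (cos α + μ_s sin α) = μ_s m g → P = 0.6×181/(cos 30.3° + 0.6 sin 30.3°) = 109/1.166 = 93.3 N.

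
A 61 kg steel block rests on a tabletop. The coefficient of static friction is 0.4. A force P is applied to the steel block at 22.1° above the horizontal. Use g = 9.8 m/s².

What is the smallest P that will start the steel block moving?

N = m g − P sin α (the pull lifts the steel block).
At impending slip, P cos α = μ_s N = μ_s (m g − P sin α).
Solving: P (cos α + μ_s sin α) = μ_s m g → P = 0.4×598/(cos 22.1° + 0.4 sin 22.1°) = 239/1.077 = 222 N.

P ≈ 222 N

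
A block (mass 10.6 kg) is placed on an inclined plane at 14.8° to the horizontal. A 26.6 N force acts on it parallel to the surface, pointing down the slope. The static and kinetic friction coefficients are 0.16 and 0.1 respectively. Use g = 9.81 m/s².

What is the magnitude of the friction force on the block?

f ≈ 10.1 N (up the incline)

The normal reaction is N = m g cos θ = 100.5 N.
Parallel to the incline, ΣF = 0 gives f = m g sin θ + P = 26.56 + 26.6 = 53.16 N (up-slope positive).
Maximum static friction available: μ_s N = 0.16 × 100.5 = 16.09 N.
Since |53.16| > 16.09 N, static friction cannot hold it; the block slides down the incline and kinetic friction applies: f = μ_k N = 0.1 × 100.5 = 10.1 N.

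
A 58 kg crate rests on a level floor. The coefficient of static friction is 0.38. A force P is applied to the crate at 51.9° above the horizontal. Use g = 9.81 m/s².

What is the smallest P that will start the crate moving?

N = m g − P sin α (the pull lifts the crate).
At impending slip, P cos α = μ_s N = μ_s (m g − P sin α).
Solving: P (cos α + μ_s sin α) = μ_s m g → P = 0.38×569/(cos 51.9° + 0.38 sin 51.9°) = 216/0.9161 = 236 N.

P ≈ 236 N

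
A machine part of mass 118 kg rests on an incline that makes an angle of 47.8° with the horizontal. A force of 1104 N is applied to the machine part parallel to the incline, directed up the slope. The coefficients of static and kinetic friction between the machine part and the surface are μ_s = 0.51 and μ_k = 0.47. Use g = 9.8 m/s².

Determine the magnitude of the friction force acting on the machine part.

f ≈ 247 N (down the incline)

The normal reaction is N = m g cos θ = 776.8 N.
Parallel to the incline, ΣF = 0 gives f = m g sin θ − P = 856.7 − 1104 = -247.3 N (up-slope positive).
Static friction can supply at most μ_s N = 396.2 N.
Since |-247.3| ≤ 396.2 N, no slip — friction simply equals what equilibrium demands.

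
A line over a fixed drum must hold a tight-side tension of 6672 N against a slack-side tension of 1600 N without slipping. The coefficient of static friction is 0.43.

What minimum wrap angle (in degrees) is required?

β_min ≈ 190°

T₂/T₁ = e^{μβ} → β = ln(T₂/T₁)/μ.
β = ln(6672/1600)/0.43 = 1.428/0.43 = 3.321 rad.
In degrees: β = 3.321 × 180/π = 190°.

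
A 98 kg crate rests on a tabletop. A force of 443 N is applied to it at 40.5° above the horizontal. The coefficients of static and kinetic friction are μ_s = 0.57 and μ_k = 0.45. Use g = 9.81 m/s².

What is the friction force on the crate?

N = m g − P sin α = 961.4 − 443×sin 40.5° = 673.7 N.
The horizontal driving force is P cos α = 336.9 N, so equilibrium needs friction f = 336.9 N.
μ_s N = 0.57 × 673.7 = 384 N.
336.9 ≤ 384 N → static; friction equals the required 337 N.

f ≈ 337 N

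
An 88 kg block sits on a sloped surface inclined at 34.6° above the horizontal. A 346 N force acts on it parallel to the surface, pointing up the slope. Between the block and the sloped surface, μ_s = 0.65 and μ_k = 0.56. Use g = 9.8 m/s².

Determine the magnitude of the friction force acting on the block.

Normal force: N = m g cos θ = 88 × 9.8 × cos 34.6° = 709.9 N.
The friction needed for equilibrium is m g sin θ − P = 489.7 − 346 = 143.7 N, measured positive up-slope.
Maximum static friction available: μ_s N = 0.65 × 709.9 = 461.4 N.
Since |143.7| ≤ 461.4 N, no slip — friction simply equals what equilibrium demands.

f ≈ 144 N (up the incline)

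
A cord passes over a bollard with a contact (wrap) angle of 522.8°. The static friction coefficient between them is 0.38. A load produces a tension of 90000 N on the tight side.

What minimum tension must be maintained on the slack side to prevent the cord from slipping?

Capstan equation at impending slip: T_tight/T_slack = e^{μβ}.
β = 522.8° = 9.125 rad; e^{μβ} = e^{0.38×9.125} = 32.05.
T_slack = T_tight / e^{μβ} = 90000 / 32.05 = 2810 N.

T_min ≈ 2810 N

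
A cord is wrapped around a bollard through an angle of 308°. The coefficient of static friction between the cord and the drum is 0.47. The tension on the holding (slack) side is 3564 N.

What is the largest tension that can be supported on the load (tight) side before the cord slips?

T_max ≈ 44600 N

At impending slip the capstan equation gives T₂/T₁ = e^{μβ} with β in radians.
β = 308° × π/180 = 5.376 rad.
e^{μβ} = e^{0.47×5.376} = 12.51.
T₂ = T₁ · e^{μβ} = 3564 × 12.51 = 44600 N.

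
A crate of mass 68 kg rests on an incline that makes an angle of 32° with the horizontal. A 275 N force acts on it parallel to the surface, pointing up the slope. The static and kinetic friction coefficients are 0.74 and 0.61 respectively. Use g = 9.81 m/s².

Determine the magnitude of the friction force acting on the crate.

f ≈ 78.5 N (up the incline)

Normal force: N = m g cos θ = 68 × 9.81 × cos 32° = 565.7 N.
For equilibrium along the incline the friction force must supply f = m g sin θ − P = 353.5 − 275 = 78.5 N (positive meaning up-slope).
Maximum static friction available: μ_s N = 0.74 × 565.7 = 418.6 N.
Since |78.5| ≤ 418.6 N, the crate remains in static equilibrium and friction takes exactly the required value.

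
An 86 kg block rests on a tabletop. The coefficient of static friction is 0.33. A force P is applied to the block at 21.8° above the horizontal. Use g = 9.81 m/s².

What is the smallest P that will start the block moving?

N = m g − P sin α (the pull lifts the block).
At impending slip, P cos α = μ_s N = μ_s (m g − P sin α).
Solving: P (cos α + μ_s sin α) = μ_s m g → P = 0.33×844/(cos 21.8° + 0.33 sin 21.8°) = 278/1.051 = 265 N.

P ≈ 265 N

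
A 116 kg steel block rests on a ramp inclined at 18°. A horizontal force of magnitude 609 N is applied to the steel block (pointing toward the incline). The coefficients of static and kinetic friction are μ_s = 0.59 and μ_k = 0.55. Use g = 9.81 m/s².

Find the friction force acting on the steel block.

The horizontal push has a component P sin θ into the surface, so N = m g cos θ + P sin θ = 1082 + 188.2 = 1270 N.
Parallel to the incline: P cos θ − m g sin θ = 579.2 − 351.6 = 227.5 N; the friction needed to balance this is 227.5 N acting down the slope.
The limit of static friction is μ_s N = 749.6 N.
Since 227.5 N is within the 749.6 N limit, the steel block stays put and friction is exactly 228 N.

f ≈ 228 N (down the incline)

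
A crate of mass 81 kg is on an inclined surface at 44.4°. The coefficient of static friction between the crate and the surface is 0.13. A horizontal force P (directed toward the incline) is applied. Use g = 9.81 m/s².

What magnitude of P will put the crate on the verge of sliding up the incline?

At impending motion up the slope, friction acts down-slope at its limit: f = μ_s N.
Perpendicular to the incline: N = m g cos θ + P sin θ.
Along the incline: P cos θ = m g sin θ + μ_s N = m g sin θ + μ_s (m g cos θ + P sin θ).
Solving, P (cos θ − μ_s sin θ) = m g (sin θ + μ_s cos θ), so P = 81×9.81×(sin 44.4° + 0.13 cos 44.4°)/(cos 44.4° − 0.13 sin 44.4°) = 795×0.7925/0.6235 = 1010 N.

P ≈ 1010 N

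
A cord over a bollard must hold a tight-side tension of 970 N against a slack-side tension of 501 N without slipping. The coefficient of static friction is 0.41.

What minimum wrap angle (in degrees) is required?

β_min ≈ 92.3°

T₂/T₁ = e^{μβ} → β = ln(T₂/T₁)/μ.
β = ln(970/501)/0.41 = 0.6607/0.41 = 1.611 rad.
In degrees: β = 1.611 × 180/π = 92.3°.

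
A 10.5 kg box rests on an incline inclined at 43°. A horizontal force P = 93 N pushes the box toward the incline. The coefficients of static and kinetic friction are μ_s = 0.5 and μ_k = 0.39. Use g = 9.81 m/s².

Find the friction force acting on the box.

f ≈ 2.23 N (up the incline)

The horizontal push has a component P sin θ into the surface, so N = m g cos θ + P sin θ = 75.33 + 63.43 = 138.8 N.
Parallel to the incline: P cos θ − m g sin θ = 68.02 − 70.25 = -2.233 N; the friction needed to balance this is 2.233 N acting up the slope.
Maximum static friction: μ_s N = 0.5 × 138.8 = 69.38 N.
Since 2.233 N is within the 69.38 N limit, the box stays put and friction is exactly 2.23 N.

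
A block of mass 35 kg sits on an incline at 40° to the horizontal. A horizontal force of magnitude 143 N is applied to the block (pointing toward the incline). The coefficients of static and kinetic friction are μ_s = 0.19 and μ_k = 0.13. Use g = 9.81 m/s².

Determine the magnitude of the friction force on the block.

f ≈ 46.1 N (up the incline)

Normal direction: N = m g cos θ + P sin θ = 354.9 N.
Parallel to the incline: P cos θ − m g sin θ = 109.5 − 220.7 = -111.2 N; the friction needed to balance this is 111.2 N acting up the slope.
The limit of static friction is μ_s N = 67.44 N.
|f_req| = 111.2 > 67.44 N → the block slides down the incline; f = μ_k N = 0.13 × 354.9 = 46.1 N.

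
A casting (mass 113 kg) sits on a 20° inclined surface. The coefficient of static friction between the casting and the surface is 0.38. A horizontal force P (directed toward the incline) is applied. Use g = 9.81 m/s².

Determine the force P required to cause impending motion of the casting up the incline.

At impending motion up the slope, friction acts down-slope at its limit: f = μ_s N.
Perpendicular to the incline: N = m g cos θ + P sin θ.
Along the incline: P cos θ = m g sin θ + μ_s N = m g sin θ + μ_s (m g cos θ + P sin θ).
Solving, P (cos θ − μ_s sin θ) = m g (sin θ + μ_s cos θ), so P = 113×9.81×(sin 20° + 0.38 cos 20°)/(cos 20° − 0.38 sin 20°) = 1110×0.6991/0.8097 = 957 N.

P ≈ 957 N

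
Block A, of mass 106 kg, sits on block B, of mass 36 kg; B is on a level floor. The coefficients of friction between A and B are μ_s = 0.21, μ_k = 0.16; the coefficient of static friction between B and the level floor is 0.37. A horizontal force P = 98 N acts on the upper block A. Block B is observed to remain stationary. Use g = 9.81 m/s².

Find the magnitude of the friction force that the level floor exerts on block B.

f ≈ 98 N

Normal force at the A–B interface: N₁ = m_A g = 1040 N.
So the A–B interface can sustain at most μ_s N₁ = 218.4 N of static friction.
Since P = 98 N ≤ 218.4 N, A does not slip on B; friction on A equals P = 98 N.
B experiences an equal 98 N forward from A (third law). B is in equilibrium, so the floor supplies f₂ = 98 N of static friction (limit μ_s(m_A+m_B)g = 515.4 N, not exceeded).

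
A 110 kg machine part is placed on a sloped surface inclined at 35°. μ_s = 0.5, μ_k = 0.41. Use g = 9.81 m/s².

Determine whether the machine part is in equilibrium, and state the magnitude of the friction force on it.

N = m g cos θ = 884 N.
Down-slope weight component: m g sin θ = 619 N.
μ_s N = 442 N.
619 > 442 N, so it slides; kinetic friction f = μ_k N = 0.41×884 = 362 N.

f ≈ 362 N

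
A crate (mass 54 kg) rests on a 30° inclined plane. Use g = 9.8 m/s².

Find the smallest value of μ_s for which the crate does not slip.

At the slip threshold m g sin θ = μ_s m g cos θ, so μ_s,min = tan θ.
μ_s,min = tan 30° = 0.577.

μ_s,min ≈ 0.577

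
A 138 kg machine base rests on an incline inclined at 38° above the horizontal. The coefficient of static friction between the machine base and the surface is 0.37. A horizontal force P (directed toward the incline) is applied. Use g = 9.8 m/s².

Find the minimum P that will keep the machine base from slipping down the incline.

The machine base tends to slide down (tan θ > μ_s), so at the point of impending slip friction acts up-slope at its limit: f = μ_s N.
Perpendicular to the incline: N = m g cos θ + P sin θ.
Along the incline: P cos θ + μ_s N = m g sin θ, i.e. P cos θ + μ_s (m g cos θ + P sin θ) = m g sin θ.
Solving, P (cos θ + μ_s sin θ) = m g (sin θ − μ_s cos θ), so P = 1350×0.3241/1.016 = 431 N.

P_min ≈ 431 N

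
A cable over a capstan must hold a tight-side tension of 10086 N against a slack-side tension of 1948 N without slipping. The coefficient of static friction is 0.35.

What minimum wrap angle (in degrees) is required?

T₂/T₁ = e^{μβ} → β = ln(T₂/T₁)/μ.
β = ln(10086/1948)/0.35 = 1.644/0.35 = 4.698 rad.
In degrees: β = 4.698 × 180/π = 269°.

β_min ≈ 269°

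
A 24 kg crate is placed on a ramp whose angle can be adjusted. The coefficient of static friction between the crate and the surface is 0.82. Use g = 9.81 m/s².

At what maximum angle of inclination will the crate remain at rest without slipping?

θ_max ≈ 39.4°

At the slip threshold, m g sin θ = μ_s · m g cos θ, so tan θ = μ_s.
θ_max = arctan(0.82) = 39.4°.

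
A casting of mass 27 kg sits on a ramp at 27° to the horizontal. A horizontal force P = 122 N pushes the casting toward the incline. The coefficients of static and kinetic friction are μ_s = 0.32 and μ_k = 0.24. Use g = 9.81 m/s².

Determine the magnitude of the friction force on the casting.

f ≈ 11.5 N (up the incline)

Normal direction: N = m g cos θ + P sin θ = 291.4 N.
Parallel to the incline: P cos θ − m g sin θ = 108.7 − 120.2 = -11.55 N; the friction needed to balance this is 11.55 N acting up the slope.
The limit of static friction is μ_s N = 93.24 N.
|f_req| = 11.55 ≤ 93.24 N → the casting is in equilibrium; friction equals the required value.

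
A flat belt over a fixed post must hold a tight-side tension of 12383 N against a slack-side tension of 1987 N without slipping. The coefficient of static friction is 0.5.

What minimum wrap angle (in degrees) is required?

T₂/T₁ = e^{μβ} → β = ln(T₂/T₁)/μ.
β = ln(12383/1987)/0.5 = 1.83/0.5 = 3.659 rad.
In degrees: β = 3.659 × 180/π = 210°.

β_min ≈ 210°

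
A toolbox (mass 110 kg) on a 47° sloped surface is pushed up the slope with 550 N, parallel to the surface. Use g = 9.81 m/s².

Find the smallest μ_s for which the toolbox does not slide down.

μ_s,min ≈ 0.325

N = m g cos θ = 735.9 N.
Friction must make up the shortfall along the incline: f = m g sin θ − P = 789.2 − 550 = 239.2 N.
At the threshold f = μ_s N, so μ_s,min = 239.2/735.9 = 0.325.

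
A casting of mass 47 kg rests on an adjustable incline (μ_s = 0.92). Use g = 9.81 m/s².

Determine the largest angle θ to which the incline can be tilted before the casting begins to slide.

At the slip threshold, m g sin θ = μ_s · m g cos θ, so tan θ = μ_s.
θ_max = arctan(0.92) = 42.6°.

θ_max ≈ 42.6°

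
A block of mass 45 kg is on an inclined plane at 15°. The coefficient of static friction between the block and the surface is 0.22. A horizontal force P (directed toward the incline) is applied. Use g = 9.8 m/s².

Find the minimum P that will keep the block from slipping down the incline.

The block tends to slide down (tan θ > μ_s), so at the point of impending slip friction acts up-slope at its limit: f = μ_s N.
Perpendicular to the incline: N = m g cos θ + P sin θ.
Along the incline: P cos θ + μ_s N = m g sin θ, i.e. P cos θ + μ_s (m g cos θ + P sin θ) = m g sin θ.
Solving, P (cos θ + μ_s sin θ) = m g (sin θ − μ_s cos θ), so P = 441×0.04632/1.023 = 20 N.

P_min ≈ 20 N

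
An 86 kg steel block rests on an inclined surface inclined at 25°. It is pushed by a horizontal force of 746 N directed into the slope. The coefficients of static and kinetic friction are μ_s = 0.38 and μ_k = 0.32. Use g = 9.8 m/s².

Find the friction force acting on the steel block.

Resolve perpendicular to the incline: N = m g cos θ + P sin θ = 86×9.8×cos 25° + 746×sin 25° = 1079 N.
Along the incline, the net driving force (taking up-slope positive) is P cos θ − m g sin θ = 676.1 − 356.2 = 319.9 N, so equilibrium requires friction f = -319.9 N (down-slope).
The limit of static friction is μ_s N = 410.1 N.
Since 319.9 N is within the 410.1 N limit, the steel block stays put and friction is exactly 320 N.

f ≈ 320 N (down the incline)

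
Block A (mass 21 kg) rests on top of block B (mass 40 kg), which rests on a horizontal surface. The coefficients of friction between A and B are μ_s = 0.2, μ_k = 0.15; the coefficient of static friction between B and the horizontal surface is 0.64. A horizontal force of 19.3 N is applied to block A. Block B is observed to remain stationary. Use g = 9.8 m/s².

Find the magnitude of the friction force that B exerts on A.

f ≈ 19.3 N

The normal force B exerts on A is simply A's weight, N₁ = 205.8 N.
Maximum static friction on A from B: μ_s N₁ = 0.2×205.8 = 41.16 N.
P = 19.3 N is within that limit, so A and B move together (both at rest); the A–B friction is simply f₁ = P = 19.3 N.
B experiences an equal 19.3 N forward from A (third law). B is in equilibrium, so the floor supplies f₂ = 19.3 N of static friction (limit μ_s(m_A+m_B)g = 382.6 N, not exceeded).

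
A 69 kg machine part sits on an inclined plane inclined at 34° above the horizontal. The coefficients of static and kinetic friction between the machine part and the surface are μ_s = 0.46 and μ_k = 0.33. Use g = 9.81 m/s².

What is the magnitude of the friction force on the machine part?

The normal reaction is N = m g cos θ = 561.2 N.
For equilibrium along the incline, friction must balance the weight component: f = m g sin θ = 378.5 N up the slope.
Static friction can supply at most μ_s N = 258.1 N.
Since |378.5| > 258.1 N, static friction cannot hold it; the machine part slides down the incline and kinetic friction applies: f = μ_k N = 0.33 × 561.2 = 185 N.

f ≈ 185 N (up the incline)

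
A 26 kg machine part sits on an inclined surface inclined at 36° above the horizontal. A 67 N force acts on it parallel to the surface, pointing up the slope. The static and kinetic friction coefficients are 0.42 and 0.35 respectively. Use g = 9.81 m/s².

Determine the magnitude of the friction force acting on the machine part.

Normal force: N = m g cos θ = 26 × 9.81 × cos 36° = 206.3 N.
For equilibrium along the incline the friction force must supply f = m g sin θ − P = 149.9 − 67 = 82.92 N (positive meaning up-slope).
Maximum static friction available: μ_s N = 0.42 × 206.3 = 86.67 N.
Since |82.92| ≤ 86.67 N, static friction is sufficient; f equals the required value, not μ_s N.

f ≈ 82.9 N (up the incline)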